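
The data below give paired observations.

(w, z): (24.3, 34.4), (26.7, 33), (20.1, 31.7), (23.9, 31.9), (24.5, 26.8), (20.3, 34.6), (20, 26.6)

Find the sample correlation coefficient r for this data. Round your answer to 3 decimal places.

n = 7, Σw = 159.8, Σz = 219, Σw² = 3690.94, Σz² = 6917.82, Σwz = 5007.58
nΣwz − ΣwΣz = 35053.06 − 34996.2 = 56.86
nΣw² − (Σw)² = 25836.58 − 25536.04 = 300.54; nΣz² − (Σz)² = 48424.74 − 47961 = 463.74
r = 56.86 / √(300.54 × 463.74) = 56.86 / 373.3262 ≈ 0.152

0.152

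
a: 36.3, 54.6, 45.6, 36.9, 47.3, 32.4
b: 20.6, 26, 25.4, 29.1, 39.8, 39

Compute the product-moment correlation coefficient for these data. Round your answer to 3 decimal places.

-0.133

n = 6, Σa = 253.1, Σb = 179.9, Σa² = 11026.87, Σb² = 5697.37, Σab = 7545.55
nΣab − ΣaΣb = 45273.3 − 45532.69 = -259.39
nΣa² − (Σa)² = 66161.22 − 64059.61 = 2101.61; nΣb² − (Σb)² = 34184.22 − 32364.01 = 1820.21
r = -259.39 / √(2101.61 × 1820.21) = -259.39 / 1955.8557 ≈ -0.133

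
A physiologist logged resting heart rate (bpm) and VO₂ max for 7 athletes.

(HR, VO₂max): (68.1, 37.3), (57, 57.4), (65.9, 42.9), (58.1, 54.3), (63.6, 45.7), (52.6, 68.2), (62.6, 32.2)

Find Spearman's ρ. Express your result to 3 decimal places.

Rank HR: 7, 2, 6, 3, 5, 1, 4
Rank VO₂max: 2, 6, 3, 5, 4, 7, 1
d = rank(HR) − rank(VO₂max): 5, -4, 3, -2, 1, -6, 3; Σd² = 100
ρ = 1 − 6Σd² / [n(n²−1)] = 1 − 6×100 / (7×48) = 1 − 600/336 ≈ -0.786

-0.786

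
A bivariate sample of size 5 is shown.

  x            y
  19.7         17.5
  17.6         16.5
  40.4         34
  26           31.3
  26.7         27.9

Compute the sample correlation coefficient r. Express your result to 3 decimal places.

0.875

n = 5, Σx = 130.4, Σy = 127.2, Σx² = 3718.9, Σy² = 3492.6, Σxy = 3567.48
nΣxy − ΣxΣy = 17837.4 − 16586.88 = 1250.52
nΣx² − (Σx)² = 18594.5 − 17004.16 = 1590.34; nΣy² − (Σy)² = 17463 − 16179.84 = 1283.16
r = 1250.52 / √(1590.34 × 1283.16) = 1250.52 / 1428.5169 ≈ 0.875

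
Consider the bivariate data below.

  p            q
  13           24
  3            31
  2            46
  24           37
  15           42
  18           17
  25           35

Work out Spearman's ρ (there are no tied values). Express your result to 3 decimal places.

Rank p: 3, 2, 1, 6, 4, 5, 7
Rank q: 2, 3, 7, 5, 6, 1, 4
d = rank(p) − rank(q): 1, -1, -6, 1, -2, 4, 3; Σd² = 68
ρ = 1 − 6Σd² / [n(n²−1)] = 1 − 6×68 / (7×48) = 1 − 408/336 ≈ -0.214

-0.214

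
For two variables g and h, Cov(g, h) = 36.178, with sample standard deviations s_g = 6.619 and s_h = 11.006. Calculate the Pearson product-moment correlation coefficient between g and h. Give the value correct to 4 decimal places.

0.4966

r = Cov(g,h) / (s_g · s_h) = 36.178 / (6.619 × 11.006)
  = 36.178 / 72.8487 ≈ 0.4966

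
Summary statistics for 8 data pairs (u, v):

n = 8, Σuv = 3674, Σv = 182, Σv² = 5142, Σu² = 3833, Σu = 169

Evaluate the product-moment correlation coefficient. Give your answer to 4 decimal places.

r = (nΣuv − ΣuΣv) / √[(nΣu² − (Σu)²)(nΣv² − (Σv)²)]
Numerator: 8×3674 − 169×182 = -1366
Denominator: √[(30664 − 28561)(41136 − 33124)] = √[2103 × 8012] = 4104.7821
r = -1366 / 4104.7821 ≈ -0.3328

-0.3328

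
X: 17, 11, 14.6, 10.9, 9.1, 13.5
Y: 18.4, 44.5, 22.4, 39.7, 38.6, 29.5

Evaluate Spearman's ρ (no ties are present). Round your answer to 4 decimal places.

Rank X: 6, 3, 5, 2, 1, 4
Rank Y: 1, 6, 2, 5, 4, 3
d = rank(X) − rank(Y): 5, -3, 3, -3, -3, 1; Σd² = 62
ρ = 1 − 6Σd² / [n(n²−1)] = 1 − 6×62 / (6×35) = 1 − 372/210 ≈ -0.7714

-0.7714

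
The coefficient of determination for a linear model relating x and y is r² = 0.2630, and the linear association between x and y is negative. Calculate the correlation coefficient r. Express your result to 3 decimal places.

|r| = √0.2630 = 0.513
The association is negative, so r = −0.513.

-0.513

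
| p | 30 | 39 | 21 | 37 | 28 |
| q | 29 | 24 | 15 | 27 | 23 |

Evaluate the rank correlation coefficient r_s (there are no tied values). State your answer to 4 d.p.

Rank p: 3, 5, 1, 4, 2
Rank q: 5, 3, 1, 4, 2
d = rank(p) − rank(q): -2, 2, 0, 0, 0; Σd² = 8
ρ = 1 − 6Σd² / [n(n²−1)] = 1 − 6×8 / (5×24) = 1 − 48/120 ≈ 0.6000

0.6000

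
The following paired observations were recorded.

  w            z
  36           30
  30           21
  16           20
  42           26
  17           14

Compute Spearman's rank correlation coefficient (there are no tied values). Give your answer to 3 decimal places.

Rank w: 4, 3, 1, 5, 2
Rank z: 5, 3, 2, 4, 1
d = rank(w) − rank(z): -1, 0, -1, 1, 1; Σd² = 4
ρ = 1 − 6Σd² / [n(n²−1)] = 1 − 6×4 / (5×24) = 1 − 24/120 ≈ 0.800

0.800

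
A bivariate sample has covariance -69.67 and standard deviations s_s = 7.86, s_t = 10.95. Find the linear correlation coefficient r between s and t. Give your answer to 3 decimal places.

r = Cov(s,t) / (s_s · s_t) = -69.67 / (7.86 × 10.95)
  = -69.67 / 86.0670 ≈ -0.809

-0.809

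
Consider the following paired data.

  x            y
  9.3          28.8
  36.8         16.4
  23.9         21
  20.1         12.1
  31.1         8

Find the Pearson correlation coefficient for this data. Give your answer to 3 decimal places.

-0.666

n = 5, Σx = 121.2, Σy = 86.3, Σx² = 3383.16, Σy² = 1749.81, Σxy = 1865.27
nΣxy − ΣxΣy = 9326.35 − 10459.56 = -1133.21
nΣx² − (Σx)² = 16915.8 − 14689.44 = 2226.36; nΣy² − (Σy)² = 8749.05 − 7447.69 = 1301.36
r = -1133.21 / √(2226.36 × 1301.36) = -1133.21 / 1702.1445 ≈ -0.666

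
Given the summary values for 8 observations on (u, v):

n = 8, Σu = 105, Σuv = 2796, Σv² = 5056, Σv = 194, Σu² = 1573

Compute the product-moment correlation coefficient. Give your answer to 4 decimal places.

r = (nΣuv − ΣuΣv) / √[(nΣu² − (Σu)²)(nΣv² − (Σv)²)]
Numerator: 8×2796 − 105×194 = 1998
Denominator: √[(12584 − 11025)(40448 − 37636)] = √[1559 × 2812] = 2093.7784
r = 1998 / 2093.7784 ≈ 0.9543

0.9543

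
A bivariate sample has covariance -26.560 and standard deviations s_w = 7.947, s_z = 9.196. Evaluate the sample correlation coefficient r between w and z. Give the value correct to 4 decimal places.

r = Cov(w,z) / (s_w · s_z) = -26.560 / (7.947 × 9.196)
  = -26.560 / 73.0806 ≈ -0.3634

-0.3634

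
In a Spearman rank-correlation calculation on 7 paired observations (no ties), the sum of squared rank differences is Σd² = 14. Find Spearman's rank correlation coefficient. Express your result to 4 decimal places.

ρ = 1 − 6Σd² / [n(n²−1)] = 1 − 6×14 / (7×48)
  = 1 − 84/336 = 1 − 0.25000 ≈ 0.7500

0.7500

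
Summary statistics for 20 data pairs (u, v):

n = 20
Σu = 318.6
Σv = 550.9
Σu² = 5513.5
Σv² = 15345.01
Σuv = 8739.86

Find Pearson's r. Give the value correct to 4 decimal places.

r = (nΣuv − ΣuΣv) / √[(nΣu² − (Σu)²)(nΣv² − (Σv)²)]
Numerator: 20×8739.86 − 318.6×550.9 = -719.54
Denominator: √[(110270 − 101505.96)(306900.2 − 303490.81)] = √[8764.04 × 3409.39] = 5466.2629
r = -719.54 / 5466.2629 ≈ -0.1316

-0.1316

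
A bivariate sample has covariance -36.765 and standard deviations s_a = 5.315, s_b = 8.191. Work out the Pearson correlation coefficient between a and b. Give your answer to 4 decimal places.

r = Cov(a,b) / (s_a · s_b) = -36.765 / (5.315 × 8.191)
  = -36.765 / 43.5352 ≈ -0.8445

-0.8445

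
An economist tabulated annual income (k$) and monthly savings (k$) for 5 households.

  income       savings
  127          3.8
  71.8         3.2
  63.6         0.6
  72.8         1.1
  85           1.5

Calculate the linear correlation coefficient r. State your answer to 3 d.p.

n = 5, Σx = 420.2, Σy = 10.2, Σx² = 37854.04, Σy² = 28.5, Σxy = 958.1
nΣxy − ΣxΣy = 4790.5 − 4286.04 = 504.46
nΣx² − (Σx)² = 189270.2 − 176568.04 = 12702.16; nΣy² − (Σy)² = 142.5 − 104.04 = 38.46
r = 504.46 / √(12702.16 × 38.46) = 504.46 / 698.9457 ≈ 0.722

0.722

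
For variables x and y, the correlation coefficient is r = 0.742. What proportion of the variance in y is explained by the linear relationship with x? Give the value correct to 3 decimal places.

0.551

r² = (0.742)² = 0.551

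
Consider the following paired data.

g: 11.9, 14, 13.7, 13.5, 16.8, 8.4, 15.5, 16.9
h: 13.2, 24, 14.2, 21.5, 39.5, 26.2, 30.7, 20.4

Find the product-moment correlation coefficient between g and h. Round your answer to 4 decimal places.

n = 8, Σg = 110.7, Σh = 189.7, Σg² = 1586.21, Σh² = 5019.47, Σgh = 2682.16
nΣgh − ΣgΣh = 21457.28 − 20999.79 = 457.49
nΣg² − (Σg)² = 12689.68 − 12254.49 = 435.19; nΣh² − (Σh)² = 40155.76 − 35986.09 = 4169.67
r = 457.49 / √(435.19 × 4169.67) = 457.49 / 1347.0704 ≈ 0.3396

0.3396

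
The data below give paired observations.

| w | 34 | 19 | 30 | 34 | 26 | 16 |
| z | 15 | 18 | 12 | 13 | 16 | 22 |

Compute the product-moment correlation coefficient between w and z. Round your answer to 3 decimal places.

n = 6, Σw = 159, Σz = 96, Σw² = 4505, Σz² = 1602, Σwz = 2422
nΣwz − ΣwΣz = 14532 − 15264 = -732
nΣw² − (Σw)² = 27030 − 25281 = 1749; nΣz² − (Σz)² = 9612 − 9216 = 396
r = -732 / √(1749 × 396) = -732 / 832.2283 ≈ -0.880

-0.880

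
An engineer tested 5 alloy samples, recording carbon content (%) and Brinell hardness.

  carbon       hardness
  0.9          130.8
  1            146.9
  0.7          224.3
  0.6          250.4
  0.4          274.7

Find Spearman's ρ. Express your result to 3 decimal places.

Rank carbon: 4, 5, 3, 2, 1
Rank hardness: 1, 2, 3, 4, 5
d = rank(carbon) − rank(hardness): 3, 3, 0, -2, -4; Σd² = 38
ρ = 1 − 6Σd² / [n(n²−1)] = 1 − 6×38 / (5×24) = 1 − 228/120 ≈ -0.900

-0.900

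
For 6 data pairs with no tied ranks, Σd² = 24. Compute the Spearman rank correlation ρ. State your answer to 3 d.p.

0.314

ρ = 1 − 6Σd² / [n(n²−1)] = 1 − 6×24 / (6×35)
  = 1 − 144/210 = 1 − 0.6857 ≈ 0.314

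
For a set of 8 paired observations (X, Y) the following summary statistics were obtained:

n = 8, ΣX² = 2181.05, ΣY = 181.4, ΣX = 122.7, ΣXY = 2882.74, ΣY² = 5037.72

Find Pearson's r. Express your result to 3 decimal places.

0.191

r = (nΣXY − ΣXΣY) / √[(nΣX² − (ΣX)²)(nΣY² − (ΣY)²)]
Numerator: 8×2882.74 − 122.7×181.4 = 804.14
Denominator: √[(17448.4 − 15055.29)(40301.76 − 32905.96)] = √[2393.11 × 7395.8] = 4207.0135
r = 804.14 / 4207.0135 ≈ 0.191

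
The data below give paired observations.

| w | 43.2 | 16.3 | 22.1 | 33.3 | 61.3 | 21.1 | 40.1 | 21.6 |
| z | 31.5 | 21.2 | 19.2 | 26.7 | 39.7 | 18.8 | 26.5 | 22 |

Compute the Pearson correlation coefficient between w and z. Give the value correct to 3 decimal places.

0.964

n = 8, Σw = 259, Σz = 205.6, Σw² = 10006.7, Σz² = 5639, Σwz = 7387.93
nΣwz − ΣwΣz = 59103.44 − 53250.4 = 5853.04
nΣw² − (Σw)² = 80053.6 − 67081 = 12972.6; nΣz² − (Σz)² = 45112 − 42271.36 = 2840.64
r = 5853.04 / √(12972.6 × 2840.64) = 5853.04 / 6070.4602 ≈ 0.964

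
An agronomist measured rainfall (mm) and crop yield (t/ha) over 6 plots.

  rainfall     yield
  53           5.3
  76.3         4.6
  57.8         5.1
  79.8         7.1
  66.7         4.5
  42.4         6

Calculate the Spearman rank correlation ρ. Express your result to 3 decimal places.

-0.086

Rank rainfall: 2, 5, 3, 6, 4, 1
Rank yield: 4, 2, 3, 6, 1, 5
d = rank(rainfall) − rank(yield): -2, 3, 0, 0, 3, -4; Σd² = 38
ρ = 1 − 6Σd² / [n(n²−1)] = 1 − 6×38 / (6×35) = 1 − 228/210 ≈ -0.086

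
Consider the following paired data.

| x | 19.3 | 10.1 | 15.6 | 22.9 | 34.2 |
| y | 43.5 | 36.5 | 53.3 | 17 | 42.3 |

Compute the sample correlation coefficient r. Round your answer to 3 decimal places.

-0.118

n = 5, Σx = 102.1, Σy = 192.6, Σx² = 2411.91, Σy² = 8143.68, Σxy = 3875.64
nΣxy − ΣxΣy = 19378.2 − 19664.46 = -286.26
nΣx² − (Σx)² = 12059.55 − 10424.41 = 1635.14; nΣy² − (Σy)² = 40718.4 − 37094.76 = 3623.64
r = -286.26 / √(1635.14 × 3623.64) = -286.26 / 2434.1649 ≈ -0.118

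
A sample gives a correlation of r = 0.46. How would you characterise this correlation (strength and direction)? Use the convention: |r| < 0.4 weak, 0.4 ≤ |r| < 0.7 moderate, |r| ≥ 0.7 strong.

r = 0.46 > 0 so the relationship is positive.
|r| = 0.46, which falls in the moderate range.

moderate positive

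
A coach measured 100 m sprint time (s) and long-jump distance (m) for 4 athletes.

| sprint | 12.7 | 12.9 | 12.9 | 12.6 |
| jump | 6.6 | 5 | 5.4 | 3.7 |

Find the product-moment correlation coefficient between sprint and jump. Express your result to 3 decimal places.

0.293

n = 4, Σx = 51.1, Σy = 20.7, Σx² = 652.87, Σy² = 111.41, Σxy = 264.6
nΣxy − ΣxΣy = 1058.4 − 1057.77 = 0.63
nΣx² − (Σx)² = 2611.48 − 2611.21 = 0.27; nΣy² − (Σy)² = 445.64 − 428.49 = 17.15
r = 0.63 / √(0.27 × 17.15) = 0.63 / 2.1519 ≈ 0.293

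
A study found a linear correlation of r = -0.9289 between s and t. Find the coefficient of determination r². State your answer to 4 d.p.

0.8629

r² = (-0.9289)² = 0.8629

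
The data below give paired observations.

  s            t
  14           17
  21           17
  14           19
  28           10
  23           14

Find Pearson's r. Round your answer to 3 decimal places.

-0.909

n = 5, Σs = 100, Σt = 77, Σs² = 2146, Σt² = 1235, Σst = 1463
nΣst − ΣsΣt = 7315 − 7700 = -385
nΣs² − (Σs)² = 10730 − 10000 = 730; nΣt² − (Σt)² = 6175 − 5929 = 246
r = -385 / √(730 × 246) = -385 / 423.7688 ≈ -0.909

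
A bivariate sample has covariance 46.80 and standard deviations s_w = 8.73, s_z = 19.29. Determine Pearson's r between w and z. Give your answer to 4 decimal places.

r = Cov(w,z) / (s_w · s_z) = 46.80 / (8.73 × 19.29)
  = 46.80 / 168.4017 ≈ 0.2779

0.2779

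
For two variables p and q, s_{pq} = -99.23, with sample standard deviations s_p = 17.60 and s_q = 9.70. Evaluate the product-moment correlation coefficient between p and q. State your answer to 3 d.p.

-0.581

r = Cov(p,q) / (s_p · s_q) = -99.23 / (17.60 × 9.70)
  = -99.23 / 170.7200 ≈ -0.581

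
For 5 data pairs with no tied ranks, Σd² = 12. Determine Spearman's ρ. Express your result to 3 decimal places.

ρ = 1 − 6Σd² / [n(n²−1)] = 1 − 6×12 / (5×24)
  = 1 − 72/120 = 1 − 0.6000 ≈ 0.400

0.400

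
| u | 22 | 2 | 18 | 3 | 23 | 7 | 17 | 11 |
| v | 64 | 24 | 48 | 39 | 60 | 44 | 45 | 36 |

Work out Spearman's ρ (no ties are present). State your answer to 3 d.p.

0.905

Rank u: 7, 1, 6, 2, 8, 3, 5, 4
Rank v: 8, 1, 6, 3, 7, 4, 5, 2
d = rank(u) − rank(v): -1, 0, 0, -1, 1, -1, 0, 2; Σd² = 8
ρ = 1 − 6Σd² / [n(n²−1)] = 1 − 6×8 / (8×63) = 1 − 48/504 ≈ 0.905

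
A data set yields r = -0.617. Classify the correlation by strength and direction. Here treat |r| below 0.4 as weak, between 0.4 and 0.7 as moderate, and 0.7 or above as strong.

r = -0.617 < 0 so the relationship is negative.
|r| = 0.617, which falls in the moderate range.

moderate negative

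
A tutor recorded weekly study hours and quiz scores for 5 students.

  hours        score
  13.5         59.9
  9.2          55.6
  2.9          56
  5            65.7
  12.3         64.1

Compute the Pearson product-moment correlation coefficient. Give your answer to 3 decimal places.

0.171

n = 5, Σx = 42.9, Σy = 301.3, Σx² = 451.59, Σy² = 18240.67, Σxy = 2599.5
nΣxy − ΣxΣy = 12997.5 − 12925.77 = 71.73
nΣx² − (Σx)² = 2257.95 − 1840.41 = 417.54; nΣy² − (Σy)² = 91203.35 − 90781.69 = 421.66
r = 71.73 / √(417.54 × 421.66) = 71.73 / 419.5949 ≈ 0.171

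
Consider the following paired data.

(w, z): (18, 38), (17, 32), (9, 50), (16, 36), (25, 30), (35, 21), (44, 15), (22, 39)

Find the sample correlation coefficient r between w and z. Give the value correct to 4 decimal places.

n = 8, Σw = 186, Σz = 261, Σw² = 5220, Σz² = 9351, Σwz = 5257
nΣwz − ΣwΣz = 42056 − 48546 = -6490
nΣw² − (Σw)² = 41760 − 34596 = 7164; nΣz² − (Σz)² = 74808 − 68121 = 6687
r = -6490 / √(7164 × 6687) = -6490 / 6921.3921 ≈ -0.9377

-0.9377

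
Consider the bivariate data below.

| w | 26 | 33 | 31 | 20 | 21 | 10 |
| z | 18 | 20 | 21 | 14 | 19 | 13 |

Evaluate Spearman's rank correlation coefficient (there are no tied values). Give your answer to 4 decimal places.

Rank w: 4, 6, 5, 2, 3, 1
Rank z: 3, 5, 6, 2, 4, 1
d = rank(w) − rank(z): 1, 1, -1, 0, -1, 0; Σd² = 4
ρ = 1 − 6Σd² / [n(n²−1)] = 1 − 6×4 / (6×35) = 1 − 24/210 ≈ 0.8857

0.8857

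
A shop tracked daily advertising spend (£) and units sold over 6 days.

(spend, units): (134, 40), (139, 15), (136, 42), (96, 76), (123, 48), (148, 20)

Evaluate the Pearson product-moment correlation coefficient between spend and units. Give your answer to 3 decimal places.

-0.930

n = 6, Σx = 776, Σy = 241, Σx² = 102022, Σy² = 12069, Σxy = 29317
nΣxy − ΣxΣy = 175902 − 187016 = -11114
nΣx² − (Σx)² = 612132 − 602176 = 9956; nΣy² − (Σy)² = 72414 − 58081 = 14333
r = -11114 / √(9956 × 14333) = -11114 / 11945.6832 ≈ -0.930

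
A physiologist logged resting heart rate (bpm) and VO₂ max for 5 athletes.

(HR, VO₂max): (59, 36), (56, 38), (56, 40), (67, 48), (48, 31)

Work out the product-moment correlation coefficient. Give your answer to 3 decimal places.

0.919

n = 5, Σx = 286, Σy = 193, Σx² = 16546, Σy² = 7605, Σxy = 11196
nΣxy − ΣxΣy = 55980 − 55198 = 782
nΣx² − (Σx)² = 82730 − 81796 = 934; nΣy² − (Σy)² = 38025 − 37249 = 776
r = 782 / √(934 × 776) = 782 / 851.3425 ≈ 0.919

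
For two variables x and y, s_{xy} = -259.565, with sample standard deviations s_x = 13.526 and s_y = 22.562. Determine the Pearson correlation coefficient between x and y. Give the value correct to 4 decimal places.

-0.8505

r = Cov(x,y) / (s_x · s_y) = -259.565 / (13.526 × 22.562)
  = -259.565 / 305.1736 ≈ -0.8505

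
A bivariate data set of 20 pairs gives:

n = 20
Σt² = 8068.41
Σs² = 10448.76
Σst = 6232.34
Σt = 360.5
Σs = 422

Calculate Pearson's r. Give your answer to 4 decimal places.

r = (nΣst − ΣsΣt) / √[(nΣs² − (Σs)²)(nΣt² − (Σt)²)]
Numerator: 20×6232.34 − 422×360.5 = -27484.2
Denominator: √[(208975.2 − 178084)(161368.2 − 129960.25)] = √[30891.2 × 31407.95] = 31148.5034
r = -27484.2 / 31148.5034 ≈ -0.8824

-0.8824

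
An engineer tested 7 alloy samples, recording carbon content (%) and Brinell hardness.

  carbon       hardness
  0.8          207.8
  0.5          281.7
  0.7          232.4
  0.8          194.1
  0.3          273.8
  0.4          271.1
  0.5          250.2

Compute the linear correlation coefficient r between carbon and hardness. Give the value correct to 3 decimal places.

n = 7, Σx = 4, Σy = 1711.1, Σx² = 2.52, Σy² = 425281.99, Σxy = 940.73
nΣxy − ΣxΣy = 6585.11 − 6844.4 = -259.29
nΣx² − (Σx)² = 17.64 − 16 = 1.64; nΣy² − (Σy)² = 2976973.93 − 2927863.21 = 49110.72
r = -259.29 / √(1.64 × 49110.72) = -259.29 / 283.7985 ≈ -0.914

-0.914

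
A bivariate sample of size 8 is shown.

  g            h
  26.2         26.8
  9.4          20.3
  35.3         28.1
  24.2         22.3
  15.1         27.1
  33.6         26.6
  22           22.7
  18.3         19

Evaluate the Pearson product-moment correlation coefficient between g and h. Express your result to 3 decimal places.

0.632

n = 8, Σg = 184.1, Σh = 192.9, Σg² = 4782.39, Σh² = 4735.49, Σgh = 4574.64
nΣgh − ΣgΣh = 36597.12 − 35512.89 = 1084.23
nΣg² − (Σg)² = 38259.12 − 33892.81 = 4366.31; nΣh² − (Σh)² = 37883.92 − 37210.41 = 673.51
r = 1084.23 / √(4366.31 × 673.51) = 1084.23 / 1714.8625 ≈ 0.632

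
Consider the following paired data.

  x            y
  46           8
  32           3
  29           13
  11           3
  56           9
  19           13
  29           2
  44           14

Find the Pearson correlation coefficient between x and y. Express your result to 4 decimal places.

n = 8, Σx = 266, Σy = 65, Σx² = 10376, Σy² = 701, Σxy = 2299
nΣxy − ΣxΣy = 18392 − 17290 = 1102
nΣx² − (Σx)² = 83008 − 70756 = 12252; nΣy² − (Σy)² = 5608 − 4225 = 1383
r = 1102 / √(12252 × 1383) = 1102 / 4116.3717 ≈ 0.2677

0.2677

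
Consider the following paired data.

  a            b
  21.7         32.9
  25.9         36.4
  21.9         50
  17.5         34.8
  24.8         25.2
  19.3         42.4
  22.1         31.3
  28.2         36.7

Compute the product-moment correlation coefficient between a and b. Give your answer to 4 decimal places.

n = 8, Σa = 181.4, Σb = 289.7, Σa² = 4198.74, Σb² = 10877.79, Σab = 6530.64
nΣab − ΣaΣb = 52245.12 − 52551.58 = -306.46
nΣa² − (Σa)² = 33589.92 − 32905.96 = 683.96; nΣb² − (Σb)² = 87022.32 − 83926.09 = 3096.23
r = -306.46 / √(683.96 × 3096.23) = -306.46 / 1455.2311 ≈ -0.2106

-0.2106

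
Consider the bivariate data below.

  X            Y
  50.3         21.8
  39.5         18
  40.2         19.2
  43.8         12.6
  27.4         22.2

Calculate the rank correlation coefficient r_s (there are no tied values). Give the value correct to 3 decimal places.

-0.300

Rank X: 5, 2, 3, 4, 1
Rank Y: 4, 2, 3, 1, 5
d = rank(X) − rank(Y): 1, 0, 0, 3, -4; Σd² = 26
ρ = 1 − 6Σd² / [n(n²−1)] = 1 − 6×26 / (5×24) = 1 − 156/120 ≈ -0.300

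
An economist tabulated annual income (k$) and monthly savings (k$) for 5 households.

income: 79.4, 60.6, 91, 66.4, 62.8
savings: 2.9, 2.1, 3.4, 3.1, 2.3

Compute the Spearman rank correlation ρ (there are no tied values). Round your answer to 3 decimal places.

Rank income: 4, 1, 5, 3, 2
Rank savings: 3, 1, 5, 4, 2
d = rank(income) − rank(savings): 1, 0, 0, -1, 0; Σd² = 2
ρ = 1 − 6Σd² / [n(n²−1)] = 1 − 6×2 / (5×24) = 1 − 12/120 ≈ 0.900

0.900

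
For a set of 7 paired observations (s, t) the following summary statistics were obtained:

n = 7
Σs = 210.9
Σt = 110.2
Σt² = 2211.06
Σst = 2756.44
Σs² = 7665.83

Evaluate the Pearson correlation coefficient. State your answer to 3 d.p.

r = (nΣst − ΣsΣt) / √[(nΣs² − (Σs)²)(nΣt² − (Σt)²)]
Numerator: 7×2756.44 − 210.9×110.2 = -3946.1
Denominator: √[(53660.81 − 44478.81)(15477.42 − 12144.04)] = √[9182 × 3333.38] = 5532.3680
r = -3946.1 / 5532.3680 ≈ -0.713

-0.713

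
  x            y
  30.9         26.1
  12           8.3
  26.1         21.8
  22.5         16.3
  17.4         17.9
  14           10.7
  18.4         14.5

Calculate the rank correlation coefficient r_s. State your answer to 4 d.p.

Rank x: 7, 1, 6, 5, 3, 2, 4
Rank y: 7, 1, 6, 4, 5, 2, 3
d = rank(x) − rank(y): 0, 0, 0, 1, -2, 0, 1; Σd² = 6
ρ = 1 − 6Σd² / [n(n²−1)] = 1 − 6×6 / (7×48) = 1 − 36/336 ≈ 0.8929

0.8929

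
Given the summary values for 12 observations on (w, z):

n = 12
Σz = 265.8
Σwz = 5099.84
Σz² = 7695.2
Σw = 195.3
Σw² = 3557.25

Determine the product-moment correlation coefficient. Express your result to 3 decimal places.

0.935

r = (nΣwz − ΣwΣz) / √[(nΣw² − (Σw)²)(nΣz² − (Σz)²)]
Numerator: 12×5099.84 − 195.3×265.8 = 9287.34
Denominator: √[(42687 − 38142.09)(92342.4 − 70649.64)] = √[4544.91 × 21692.76] = 9929.3324
r = 9287.34 / 9929.3324 ≈ 0.935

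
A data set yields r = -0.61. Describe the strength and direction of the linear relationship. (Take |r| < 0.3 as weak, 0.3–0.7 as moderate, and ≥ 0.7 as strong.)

moderate negative

r = -0.61 < 0 so the relationship is negative.
|r| = 0.61, which falls in the moderate range.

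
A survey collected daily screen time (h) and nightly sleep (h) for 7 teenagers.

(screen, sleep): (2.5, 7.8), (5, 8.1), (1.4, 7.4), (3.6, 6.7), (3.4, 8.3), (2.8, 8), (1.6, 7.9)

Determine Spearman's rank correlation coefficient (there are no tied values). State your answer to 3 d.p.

Rank screen: 3, 7, 1, 6, 5, 4, 2
Rank sleep: 3, 6, 2, 1, 7, 5, 4
d = rank(screen) − rank(sleep): 0, 1, -1, 5, -2, -1, -2; Σd² = 36
ρ = 1 − 6Σd² / [n(n²−1)] = 1 − 6×36 / (7×48) = 1 − 216/336 ≈ 0.357

0.357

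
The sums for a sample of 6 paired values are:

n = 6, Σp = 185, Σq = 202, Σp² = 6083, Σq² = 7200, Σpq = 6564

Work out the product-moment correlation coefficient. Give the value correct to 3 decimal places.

r = (nΣpq − ΣpΣq) / √[(nΣp² − (Σp)²)(nΣq² − (Σq)²)]
Numerator: 6×6564 − 185×202 = 2014
Denominator: √[(36498 − 34225)(43200 − 40804)] = √[2273 × 2396] = 2333.6898
r = 2014 / 2333.6898 ≈ 0.863

0.863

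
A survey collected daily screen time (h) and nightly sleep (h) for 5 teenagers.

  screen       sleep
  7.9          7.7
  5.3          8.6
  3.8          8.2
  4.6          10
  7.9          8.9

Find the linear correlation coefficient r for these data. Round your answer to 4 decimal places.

-0.3317

n = 5, Σx = 29.5, Σy = 43.4, Σx² = 188.51, Σy² = 379.7, Σxy = 253.88
nΣxy − ΣxΣy = 1269.4 − 1280.3 = -10.9
nΣx² − (Σx)² = 942.55 − 870.25 = 72.3; nΣy² − (Σy)² = 1898.5 − 1883.56 = 14.94
r = -10.9 / √(72.3 × 14.94) = -10.9 / 32.8658 ≈ -0.3317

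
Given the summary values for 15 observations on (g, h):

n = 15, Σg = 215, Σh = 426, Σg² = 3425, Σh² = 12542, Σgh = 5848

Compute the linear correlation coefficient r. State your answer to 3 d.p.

-0.661

r = (nΣgh − ΣgΣh) / √[(nΣg² − (Σg)²)(nΣh² − (Σh)²)]
Numerator: 15×5848 − 215×426 = -3870
Denominator: √[(51375 − 46225)(188130 − 181476)] = √[5150 × 6654] = 5853.8961
r = -3870 / 5853.8961 ≈ -0.661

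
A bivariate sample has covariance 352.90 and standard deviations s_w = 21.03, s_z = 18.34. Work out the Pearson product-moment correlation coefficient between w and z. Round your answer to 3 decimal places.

r = Cov(w,z) / (s_w · s_z) = 352.90 / (21.03 × 18.34)
  = 352.90 / 385.6902 ≈ 0.915

0.915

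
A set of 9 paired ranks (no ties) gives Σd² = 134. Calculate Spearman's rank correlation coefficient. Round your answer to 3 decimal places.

-0.117

ρ = 1 − 6Σd² / [n(n²−1)] = 1 − 6×134 / (9×80)
  = 1 − 804/720 = 1 − 1.1167 ≈ -0.117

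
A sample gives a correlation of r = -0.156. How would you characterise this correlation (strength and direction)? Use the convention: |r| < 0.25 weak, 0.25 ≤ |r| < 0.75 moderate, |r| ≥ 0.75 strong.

r = -0.156 < 0 so the relationship is negative.
|r| = 0.156, which falls in the weak range.

weak negative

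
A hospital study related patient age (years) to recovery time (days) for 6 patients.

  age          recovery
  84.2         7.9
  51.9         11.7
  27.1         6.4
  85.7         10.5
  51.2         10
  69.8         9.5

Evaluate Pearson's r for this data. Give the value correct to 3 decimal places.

n = 6, Σx = 369.9, Σy = 56, Σx² = 25355.63, Σy² = 540.76, Σxy = 3520.8
nΣxy − ΣxΣy = 21124.8 − 20714.4 = 410.4
nΣx² − (Σx)² = 152133.78 − 136826.01 = 15307.77; nΣy² − (Σy)² = 3244.56 − 3136 = 108.56
r = 410.4 / √(15307.77 × 108.56) = 410.4 / 1289.1127 ≈ 0.318

0.318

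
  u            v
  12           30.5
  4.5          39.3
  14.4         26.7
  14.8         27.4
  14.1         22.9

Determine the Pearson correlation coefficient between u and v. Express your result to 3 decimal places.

-0.939

n = 5, Σu = 59.8, Σv = 146.8, Σu² = 789.46, Σv² = 4462.8, Σuv = 1655.74
nΣuv − ΣuΣv = 8278.7 − 8778.64 = -499.94
nΣu² − (Σu)² = 3947.3 − 3576.04 = 371.26; nΣv² − (Σv)² = 22314 − 21550.24 = 763.76
r = -499.94 / √(371.26 × 763.76) = -499.94 / 532.4975 ≈ -0.939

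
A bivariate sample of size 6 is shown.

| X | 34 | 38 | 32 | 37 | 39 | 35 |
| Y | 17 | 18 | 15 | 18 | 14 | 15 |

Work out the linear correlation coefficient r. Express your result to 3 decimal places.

0.139

n = 6, ΣX = 215, ΣY = 97, ΣX² = 7739, ΣY² = 1583, ΣXY = 3479
nΣXY − ΣXΣY = 20874 − 20855 = 19
nΣX² − (ΣX)² = 46434 − 46225 = 209; nΣY² − (ΣY)² = 9498 − 9409 = 89
r = 19 / √(209 × 89) = 19 / 136.3855 ≈ 0.139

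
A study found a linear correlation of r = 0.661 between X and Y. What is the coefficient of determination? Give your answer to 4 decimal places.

r² = (0.661)² = 0.4369

0.4369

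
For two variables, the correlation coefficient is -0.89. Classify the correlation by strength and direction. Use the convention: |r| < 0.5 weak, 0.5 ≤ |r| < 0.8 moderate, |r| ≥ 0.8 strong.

strong negative

r = -0.89 < 0 so the relationship is negative.
|r| = 0.89, which falls in the strong range.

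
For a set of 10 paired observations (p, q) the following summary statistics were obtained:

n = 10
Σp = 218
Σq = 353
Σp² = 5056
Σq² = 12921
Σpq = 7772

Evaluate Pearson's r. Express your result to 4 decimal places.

r = (nΣpq − ΣpΣq) / √[(nΣp² − (Σp)²)(nΣq² − (Σq)²)]
Numerator: 10×7772 − 218×353 = 766
Denominator: √[(50560 − 47524)(129210 − 124609)] = √[3036 × 4601] = 3737.4638
r = 766 / 3737.4638 ≈ 0.2050

0.2050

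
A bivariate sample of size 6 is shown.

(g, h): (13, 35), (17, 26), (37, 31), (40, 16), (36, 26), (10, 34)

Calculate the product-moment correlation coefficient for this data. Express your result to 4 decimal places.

n = 6, Σg = 153, Σh = 168, Σg² = 4823, Σh² = 4950, Σgh = 3960
nΣgh − ΣgΣh = 23760 − 25704 = -1944
nΣg² − (Σg)² = 28938 − 23409 = 5529; nΣh² − (Σh)² = 29700 − 28224 = 1476
r = -1944 / √(5529 × 1476) = -1944 / 2856.7121 ≈ -0.6805

-0.6805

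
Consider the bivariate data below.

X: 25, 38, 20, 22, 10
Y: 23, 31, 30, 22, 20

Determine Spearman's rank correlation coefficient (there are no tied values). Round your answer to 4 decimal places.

0.7000

Rank X: 4, 5, 2, 3, 1
Rank Y: 3, 5, 4, 2, 1
d = rank(X) − rank(Y): 1, 0, -2, 1, 0; Σd² = 6
ρ = 1 − 6Σd² / [n(n²−1)] = 1 − 6×6 / (5×24) = 1 − 36/120 ≈ 0.7000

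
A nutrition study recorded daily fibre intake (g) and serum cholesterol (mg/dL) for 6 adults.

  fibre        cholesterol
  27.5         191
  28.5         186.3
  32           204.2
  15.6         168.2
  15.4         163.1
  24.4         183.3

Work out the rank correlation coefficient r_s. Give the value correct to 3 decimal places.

0.943

Rank fibre: 4, 5, 6, 2, 1, 3
Rank cholesterol: 5, 4, 6, 2, 1, 3
d = rank(fibre) − rank(cholesterol): -1, 1, 0, 0, 0, 0; Σd² = 2
ρ = 1 − 6Σd² / [n(n²−1)] = 1 − 6×2 / (6×35) = 1 − 12/210 ≈ 0.943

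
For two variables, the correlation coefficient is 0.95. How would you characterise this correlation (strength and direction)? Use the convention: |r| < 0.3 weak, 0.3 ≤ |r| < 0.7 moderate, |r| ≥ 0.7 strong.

strong positive

r = 0.95 > 0 so the relationship is positive.
|r| = 0.95, which falls in the strong range.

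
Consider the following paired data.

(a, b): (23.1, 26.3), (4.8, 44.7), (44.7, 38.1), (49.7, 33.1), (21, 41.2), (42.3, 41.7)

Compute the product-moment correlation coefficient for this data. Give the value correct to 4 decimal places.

n = 6, Σa = 185.6, Σb = 225.1, Σa² = 7255.12, Σb² = 8673.33, Σab = 6799.34
nΣab − ΣaΣb = 40796.04 − 41778.56 = -982.52
nΣa² − (Σa)² = 43530.72 − 34447.36 = 9083.36; nΣb² − (Σb)² = 52039.98 − 50670.01 = 1369.97
r = -982.52 / √(9083.36 × 1369.97) = -982.52 / 3527.5956 ≈ -0.2785

-0.2785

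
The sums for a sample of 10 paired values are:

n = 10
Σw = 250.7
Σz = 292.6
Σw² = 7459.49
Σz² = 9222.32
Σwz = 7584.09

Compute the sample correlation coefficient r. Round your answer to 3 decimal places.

r = (nΣwz − ΣwΣz) / √[(nΣw² − (Σw)²)(nΣz² − (Σz)²)]
Numerator: 10×7584.09 − 250.7×292.6 = 2486.08
Denominator: √[(74594.9 − 62850.49)(92223.2 − 85614.76)] = √[11744.41 × 6608.44] = 8809.7803
r = 2486.08 / 8809.7803 ≈ 0.282

0.282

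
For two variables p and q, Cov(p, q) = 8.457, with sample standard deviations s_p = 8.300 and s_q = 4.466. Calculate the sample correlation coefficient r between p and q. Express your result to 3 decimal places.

r = Cov(p,q) / (s_p · s_q) = 8.457 / (8.300 × 4.466)
  = 8.457 / 37.0678 ≈ 0.228

0.228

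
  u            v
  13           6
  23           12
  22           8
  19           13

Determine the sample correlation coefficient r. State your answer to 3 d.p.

n = 4, Σu = 77, Σv = 39, Σu² = 1543, Σv² = 413, Σuv = 777
nΣuv − ΣuΣv = 3108 − 3003 = 105
nΣu² − (Σu)² = 6172 − 5929 = 243; nΣv² − (Σv)² = 1652 − 1521 = 131
r = 105 / √(243 × 131) = 105 / 178.4180 ≈ 0.589

0.589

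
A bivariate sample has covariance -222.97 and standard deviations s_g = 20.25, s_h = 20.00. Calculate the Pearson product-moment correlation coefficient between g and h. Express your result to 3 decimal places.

r = Cov(g,h) / (s_g · s_h) = -222.97 / (20.25 × 20.00)
  = -222.97 / 405.0000 ≈ -0.551

-0.551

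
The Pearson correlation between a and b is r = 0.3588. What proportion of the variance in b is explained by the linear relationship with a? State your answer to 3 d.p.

r² = (0.3588)² = 0.129

0.129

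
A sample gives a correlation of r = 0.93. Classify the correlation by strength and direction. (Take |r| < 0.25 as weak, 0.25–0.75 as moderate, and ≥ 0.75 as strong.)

strong positive

r = 0.93 > 0 so the relationship is positive.
|r| = 0.93, which falls in the strong range.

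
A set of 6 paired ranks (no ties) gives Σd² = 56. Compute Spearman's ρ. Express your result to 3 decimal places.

ρ = 1 − 6Σd² / [n(n²−1)] = 1 − 6×56 / (6×35)
  = 1 − 336/210 = 1 − 1.6000 ≈ -0.600

-0.600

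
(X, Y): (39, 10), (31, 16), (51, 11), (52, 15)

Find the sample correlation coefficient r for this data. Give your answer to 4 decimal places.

-0.2472

n = 4, ΣX = 173, ΣY = 52, ΣX² = 7787, ΣY² = 702, ΣXY = 2227
nΣXY − ΣXΣY = 8908 − 8996 = -88
nΣX² − (ΣX)² = 31148 − 29929 = 1219; nΣY² − (ΣY)² = 2808 − 2704 = 104
r = -88 / √(1219 × 104) = -88 / 356.0562 ≈ -0.2472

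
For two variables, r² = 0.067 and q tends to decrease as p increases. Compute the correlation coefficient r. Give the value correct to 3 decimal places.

|r| = √0.067 = 0.259
The association is negative, so r = −0.259.

-0.259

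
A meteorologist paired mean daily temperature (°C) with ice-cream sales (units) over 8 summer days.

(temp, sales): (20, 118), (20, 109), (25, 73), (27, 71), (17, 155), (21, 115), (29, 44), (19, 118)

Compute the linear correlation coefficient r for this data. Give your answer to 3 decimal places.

-0.974

n = 8, Σx = 178, Σy = 803, Σx² = 4086, Σy² = 89285, Σxy = 16850
nΣxy − ΣxΣy = 134800 − 142934 = -8134
nΣx² − (Σx)² = 32688 − 31684 = 1004; nΣy² − (Σy)² = 714280 − 644809 = 69471
r = -8134 / √(1004 × 69471) = -8134 / 8351.5797 ≈ -0.974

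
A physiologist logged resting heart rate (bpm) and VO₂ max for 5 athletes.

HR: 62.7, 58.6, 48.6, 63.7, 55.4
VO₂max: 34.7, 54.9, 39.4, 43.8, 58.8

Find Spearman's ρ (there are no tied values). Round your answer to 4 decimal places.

-0.2000

Rank HR: 4, 3, 1, 5, 2
Rank VO₂max: 1, 4, 2, 3, 5
d = rank(HR) − rank(VO₂max): 3, -1, -1, 2, -3; Σd² = 24
ρ = 1 − 6Σd² / [n(n²−1)] = 1 − 6×24 / (5×24) = 1 − 144/120 ≈ -0.2000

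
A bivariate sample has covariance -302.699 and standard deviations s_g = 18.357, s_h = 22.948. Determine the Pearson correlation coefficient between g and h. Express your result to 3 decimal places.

-0.719

r = Cov(g,h) / (s_g · s_h) = -302.699 / (18.357 × 22.948)
  = -302.699 / 421.2564 ≈ -0.719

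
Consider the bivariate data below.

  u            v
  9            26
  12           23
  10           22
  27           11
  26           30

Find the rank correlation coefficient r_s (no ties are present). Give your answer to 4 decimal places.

-0.3000

Rank u: 1, 3, 2, 5, 4
Rank v: 4, 3, 2, 1, 5
d = rank(u) − rank(v): -3, 0, 0, 4, -1; Σd² = 26
ρ = 1 − 6Σd² / [n(n²−1)] = 1 − 6×26 / (5×24) = 1 − 156/120 ≈ -0.3000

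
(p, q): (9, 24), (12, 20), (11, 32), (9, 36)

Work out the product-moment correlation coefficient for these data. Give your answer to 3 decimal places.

-0.487

n = 4, Σp = 41, Σq = 112, Σp² = 427, Σq² = 3296, Σpq = 1132
nΣpq − ΣpΣq = 4528 − 4592 = -64
nΣp² − (Σp)² = 1708 − 1681 = 27; nΣq² − (Σq)² = 13184 − 12544 = 640
r = -64 / √(27 × 640) = -64 / 131.4534 ≈ -0.487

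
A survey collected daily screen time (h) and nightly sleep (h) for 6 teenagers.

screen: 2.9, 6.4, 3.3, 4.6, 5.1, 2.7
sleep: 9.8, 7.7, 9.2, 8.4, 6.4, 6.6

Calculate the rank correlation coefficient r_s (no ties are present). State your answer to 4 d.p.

Rank screen: 2, 6, 3, 4, 5, 1
Rank sleep: 6, 3, 5, 4, 1, 2
d = rank(screen) − rank(sleep): -4, 3, -2, 0, 4, -1; Σd² = 46
ρ = 1 − 6Σd² / [n(n²−1)] = 1 − 6×46 / (6×35) = 1 − 276/210 ≈ -0.3143

-0.3143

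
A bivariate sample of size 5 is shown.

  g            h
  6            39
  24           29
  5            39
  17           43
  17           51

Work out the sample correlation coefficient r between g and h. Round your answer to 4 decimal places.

n = 5, Σg = 69, Σh = 201, Σg² = 1215, Σh² = 8333, Σgh = 2723
nΣgh − ΣgΣh = 13615 − 13869 = -254
nΣg² − (Σg)² = 6075 − 4761 = 1314; nΣh² − (Σh)² = 41665 − 40401 = 1264
r = -254 / √(1314 × 1264) = -254 / 1288.7575 ≈ -0.1971

-0.1971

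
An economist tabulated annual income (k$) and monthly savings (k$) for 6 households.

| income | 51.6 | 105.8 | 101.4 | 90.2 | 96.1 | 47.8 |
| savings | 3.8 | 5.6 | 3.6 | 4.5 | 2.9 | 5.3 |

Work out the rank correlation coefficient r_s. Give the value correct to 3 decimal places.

Rank income: 2, 6, 5, 3, 4, 1
Rank savings: 3, 6, 2, 4, 1, 5
d = rank(income) − rank(savings): -1, 0, 3, -1, 3, -4; Σd² = 36
ρ = 1 − 6Σd² / [n(n²−1)] = 1 − 6×36 / (6×35) = 1 − 216/210 ≈ -0.029

-0.029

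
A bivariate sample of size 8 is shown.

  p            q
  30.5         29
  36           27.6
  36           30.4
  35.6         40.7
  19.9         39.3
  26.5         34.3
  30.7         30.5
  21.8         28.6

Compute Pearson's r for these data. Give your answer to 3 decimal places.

n = 8, Σp = 237, Σq = 260.4, Σp² = 7305.6, Σq² = 8652.6, Σpq = 7672.27
nΣpq − ΣpΣq = 61378.16 − 61714.8 = -336.64
nΣp² − (Σp)² = 58444.8 − 56169 = 2275.8; nΣq² − (Σq)² = 69220.8 − 67808.16 = 1412.64
r = -336.64 / √(2275.8 × 1412.64) = -336.64 / 1793.0103 ≈ -0.188

-0.188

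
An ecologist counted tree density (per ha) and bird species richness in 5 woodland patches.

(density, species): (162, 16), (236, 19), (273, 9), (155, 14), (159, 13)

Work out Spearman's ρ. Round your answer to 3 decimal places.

Rank density: 3, 4, 5, 1, 2
Rank species: 4, 5, 1, 3, 2
d = rank(density) − rank(species): -1, -1, 4, -2, 0; Σd² = 22
ρ = 1 − 6Σd² / [n(n²−1)] = 1 − 6×22 / (5×24) = 1 − 132/120 ≈ -0.100

-0.100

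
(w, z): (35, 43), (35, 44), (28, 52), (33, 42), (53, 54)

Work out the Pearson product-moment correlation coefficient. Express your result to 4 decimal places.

0.4775

n = 5, Σw = 184, Σz = 235, Σw² = 7132, Σz² = 11169, Σwz = 8749
nΣwz − ΣwΣz = 43745 − 43240 = 505
nΣw² − (Σw)² = 35660 − 33856 = 1804; nΣz² − (Σz)² = 55845 − 55225 = 620
r = 505 / √(1804 × 620) = 505 / 1057.5821 ≈ 0.4775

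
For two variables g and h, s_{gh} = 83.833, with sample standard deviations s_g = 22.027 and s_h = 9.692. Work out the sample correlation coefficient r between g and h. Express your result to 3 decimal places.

r = Cov(g,h) / (s_g · s_h) = 83.833 / (22.027 × 9.692)
  = 83.833 / 213.4857 ≈ 0.393

0.393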